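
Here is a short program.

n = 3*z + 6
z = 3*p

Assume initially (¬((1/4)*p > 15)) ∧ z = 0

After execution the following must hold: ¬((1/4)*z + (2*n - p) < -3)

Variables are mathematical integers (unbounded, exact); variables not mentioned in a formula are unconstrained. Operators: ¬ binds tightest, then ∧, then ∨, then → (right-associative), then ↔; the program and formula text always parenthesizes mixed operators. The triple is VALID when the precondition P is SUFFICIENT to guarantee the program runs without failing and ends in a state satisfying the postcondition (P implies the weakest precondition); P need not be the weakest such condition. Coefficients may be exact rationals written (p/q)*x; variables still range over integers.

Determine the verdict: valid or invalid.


Working backward. After the program, the postcondition ¬((1/4)*z + (2*n - p) < -3) must hold; in canonical form it is ¬(2*n + (1/4)*z < p - 3).
Before z := 3*p: ¬(2*n < (1/4)*p - 3)
Before n := 3*z + 6: ¬(6*z < (1/4)*p - 15)
The weakest precondition is ¬(6*z < (1/4)*p - 15).
Check whether (¬((1/4)*p > 15)) ∧ z = 0 implies it.
Every state satisfying the precondition satisfies the weakest precondition: the implication holds.
Answer: valid


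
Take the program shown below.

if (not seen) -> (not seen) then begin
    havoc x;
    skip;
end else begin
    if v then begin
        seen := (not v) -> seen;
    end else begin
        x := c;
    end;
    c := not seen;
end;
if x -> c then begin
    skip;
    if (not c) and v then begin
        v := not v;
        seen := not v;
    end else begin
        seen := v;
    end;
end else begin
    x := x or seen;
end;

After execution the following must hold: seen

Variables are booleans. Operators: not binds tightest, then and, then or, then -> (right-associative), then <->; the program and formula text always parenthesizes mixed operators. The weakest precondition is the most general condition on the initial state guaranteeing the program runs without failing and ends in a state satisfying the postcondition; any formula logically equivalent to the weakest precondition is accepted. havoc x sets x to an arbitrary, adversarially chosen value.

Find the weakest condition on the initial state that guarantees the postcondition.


Working backward. After the program, seen must hold.
Then branch requires (((not c) and v) -> v) and ((not ((not c) and v)) -> v); else branch requires seen.
Before the if: ((x -> c) -> ((((not c) and v) -> v) and ((not ((not c) and v)) -> v))) and ((not (x -> c)) -> seen)
Then branch requires (c -> ((((not c) and v) -> v) and ((not ((not c) and v)) -> v))) and ((not c) -> seen) and (((not c) and v) -> v) and ((not ((not c) and v)) -> v); else branch requires (v -> (((x -> (not ((not v) -> seen))) -> (((((not v) -> seen) and v) -> v) and ((not (((not v) -> seen) and v)) -> v))) and ((not (x -> (not ((not v) -> seen)))) -> ((not v) -> seen)))) and ((not v) -> (((c -> (not seen)) -> (((seen and v) -> v) and ((not (seen and v)) -> v))) and ((not (c -> (not seen))) -> seen))).
Before the if: (c -> ((((not c) and v) -> v) and ((not ((not c) and v)) -> v))) and ((not c) -> seen) and (((not c) and v) -> v) and ((not ((not c) and v)) -> v)
Answer: WP = (c -> ((((not c) and v) -> v) and ((not ((not c) and v)) -> v))) and ((not c) -> seen) and (((not c) and v) -> v) and ((not ((not c) and v)) -> v)


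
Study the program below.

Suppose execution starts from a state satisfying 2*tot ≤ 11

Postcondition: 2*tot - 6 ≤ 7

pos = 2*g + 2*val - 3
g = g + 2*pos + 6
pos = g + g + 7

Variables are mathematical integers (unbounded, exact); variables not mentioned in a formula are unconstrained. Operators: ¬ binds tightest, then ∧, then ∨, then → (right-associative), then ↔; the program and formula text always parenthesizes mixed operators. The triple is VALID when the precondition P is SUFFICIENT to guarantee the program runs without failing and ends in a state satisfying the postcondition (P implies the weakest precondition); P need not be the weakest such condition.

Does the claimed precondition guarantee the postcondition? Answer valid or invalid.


Working backward. After the program, the postcondition 2*tot - 6 ≤ 7 must hold; in canonical form it is 2*tot ≤ 13.
Before pos := g + g + 7: 2*tot ≤ 13
Before g := g + 2*pos + 6: 2*tot ≤ 13
Before pos := 2*g + 2*val - 3: 2*tot ≤ 13
The weakest precondition is 2*tot ≤ 13.
Check whether 2*tot ≤ 11 implies it.
Every state satisfying the precondition satisfies the weakest precondition: the implication holds.
Answer: valid


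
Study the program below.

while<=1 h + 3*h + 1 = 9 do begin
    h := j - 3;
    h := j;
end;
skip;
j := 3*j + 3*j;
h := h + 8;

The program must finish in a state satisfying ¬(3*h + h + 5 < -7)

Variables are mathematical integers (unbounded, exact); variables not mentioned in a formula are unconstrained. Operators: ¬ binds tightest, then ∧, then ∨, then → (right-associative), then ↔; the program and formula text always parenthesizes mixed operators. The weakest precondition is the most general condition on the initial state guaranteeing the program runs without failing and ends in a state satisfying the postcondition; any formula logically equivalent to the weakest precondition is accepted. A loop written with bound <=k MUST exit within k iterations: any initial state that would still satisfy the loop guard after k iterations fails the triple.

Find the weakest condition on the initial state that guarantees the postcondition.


Working backward. After the program, the postcondition ¬(3*h + h + 5 < -7) must hold; in canonical form it is ¬(4*h < -12).
Before h := h + 8: ¬(4*h < -44)
Before j := 3*j + 3*j: ¬(4*h < -44)
Before skip: ¬(4*h < -44)
Before the loop (bound <=1), unroll the exhaustion recursion (WP_0 = exit-now case; WP_j = one more guarded iteration, up to j = 1):
  WP_0: (¬(4*h = 8)) ∧ (¬(4*h < -44))
  WP_1: (4*h = 8 → ((¬(4*j = 8)) ∧ (¬(4*j < -44)))) ∧ ((¬(4*h = 8)) → (¬(4*h < -44)))
So before the loop: (4*h = 8 → ((¬(4*j = 8)) ∧ (¬(4*j < -44)))) ∧ ((¬(4*h = 8)) → (¬(4*h < -44)))
Answer: WP = (4*h = 8 → ((¬(4*j = 8)) ∧ (¬(4*j < -44)))) ∧ ((¬(4*h = 8)) → (¬(4*h < -44)))


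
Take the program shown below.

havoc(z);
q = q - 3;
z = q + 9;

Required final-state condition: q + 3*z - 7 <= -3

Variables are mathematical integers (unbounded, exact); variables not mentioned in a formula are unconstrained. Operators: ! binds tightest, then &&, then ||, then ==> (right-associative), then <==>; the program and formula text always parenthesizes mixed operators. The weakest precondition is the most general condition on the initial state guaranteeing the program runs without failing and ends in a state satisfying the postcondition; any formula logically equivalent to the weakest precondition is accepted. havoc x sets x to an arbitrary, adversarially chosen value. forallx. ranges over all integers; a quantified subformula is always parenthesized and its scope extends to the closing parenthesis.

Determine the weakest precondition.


Working backward. After the program, the postcondition q + 3*z - 7 <= -3 must hold; in canonical form it is q + 3*z <= 4.
Before z := q + 9: 4*q <= -23
Before q := q - 3: 4*q <= -11
Before havoc z: 4*q <= -11
Answer: WP = 4*q <= -11


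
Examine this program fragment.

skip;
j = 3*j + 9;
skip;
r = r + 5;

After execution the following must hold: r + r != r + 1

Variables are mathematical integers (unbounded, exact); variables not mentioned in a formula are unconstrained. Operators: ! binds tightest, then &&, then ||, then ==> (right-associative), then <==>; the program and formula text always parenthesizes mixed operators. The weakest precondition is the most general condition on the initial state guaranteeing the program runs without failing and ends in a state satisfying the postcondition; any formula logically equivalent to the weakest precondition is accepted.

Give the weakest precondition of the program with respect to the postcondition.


Working backward. After the program, the postcondition r + r != r + 1 must hold; in canonical form it is r != 1.
Before r := r + 5: r != -4
Before skip: r != -4
Before j := 3*j + 9: r != -4
Before skip: r != -4
Answer: WP = r != -4


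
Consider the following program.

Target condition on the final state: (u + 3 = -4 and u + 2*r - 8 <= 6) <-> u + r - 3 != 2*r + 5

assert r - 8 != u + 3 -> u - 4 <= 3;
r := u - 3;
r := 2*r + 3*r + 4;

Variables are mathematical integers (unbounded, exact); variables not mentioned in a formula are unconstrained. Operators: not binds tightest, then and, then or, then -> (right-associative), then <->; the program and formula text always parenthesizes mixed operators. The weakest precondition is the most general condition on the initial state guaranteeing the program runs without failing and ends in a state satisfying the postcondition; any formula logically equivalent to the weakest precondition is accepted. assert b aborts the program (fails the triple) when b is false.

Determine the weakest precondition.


Working backward. After the program, the postcondition (u + 3 = -4 and u + 2*r - 8 <= 6) <-> u + r - 3 != 2*r + 5 must hold; in canonical form it is (u = -7 and 2*r + u <= 14) <-> u != r + 8.
Before r := 2*r + 3*r + 4: (u = -7 and 10*r + u <= 6) <-> u != 5*r + 12
Before r := u - 3: (u = -7 and 11*u <= 36) <-> 4*u != 3
Before assert r - 8 != u + 3 -> u - 4 <= 3: (r != u + 11 -> u <= 7) and ((u = -7 and 11*u <= 36) <-> 4*u != 3)
Answer: WP = (r != u + 11 -> u <= 7) and ((u = -7 and 11*u <= 36) <-> 4*u != 3)


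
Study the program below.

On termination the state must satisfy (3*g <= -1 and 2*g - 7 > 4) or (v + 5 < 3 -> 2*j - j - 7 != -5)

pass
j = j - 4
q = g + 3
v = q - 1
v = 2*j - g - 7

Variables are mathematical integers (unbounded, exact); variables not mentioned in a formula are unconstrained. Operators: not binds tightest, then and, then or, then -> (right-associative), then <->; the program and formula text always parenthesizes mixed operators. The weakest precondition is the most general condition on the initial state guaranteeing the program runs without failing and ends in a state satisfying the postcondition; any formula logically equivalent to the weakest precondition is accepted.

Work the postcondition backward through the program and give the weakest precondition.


Working backward. After the program, the postcondition (3*g <= -1 and 2*g - 7 > 4) or (v + 5 < 3 -> 2*j - j - 7 != -5) must hold; in canonical form it is (3*g <= -1 and 2*g > 11) or (v < -2 -> j != 2).
Before v := 2*j - g - 7: (3*g <= -1 and 2*g > 11) or (2*j < g + 5 -> j != 2)
Before v := q - 1: (3*g <= -1 and 2*g > 11) or (2*j < g + 5 -> j != 2)
Before q := g + 3: (3*g <= -1 and 2*g > 11) or (2*j < g + 5 -> j != 2)
Before j := j - 4: (3*g <= -1 and 2*g > 11) or (2*j < g + 13 -> j != 6)
Before skip: (3*g <= -1 and 2*g > 11) or (2*j < g + 13 -> j != 6)
Answer: WP = (3*g <= -1 and 2*g > 11) or (2*j < g + 13 -> j != 6)


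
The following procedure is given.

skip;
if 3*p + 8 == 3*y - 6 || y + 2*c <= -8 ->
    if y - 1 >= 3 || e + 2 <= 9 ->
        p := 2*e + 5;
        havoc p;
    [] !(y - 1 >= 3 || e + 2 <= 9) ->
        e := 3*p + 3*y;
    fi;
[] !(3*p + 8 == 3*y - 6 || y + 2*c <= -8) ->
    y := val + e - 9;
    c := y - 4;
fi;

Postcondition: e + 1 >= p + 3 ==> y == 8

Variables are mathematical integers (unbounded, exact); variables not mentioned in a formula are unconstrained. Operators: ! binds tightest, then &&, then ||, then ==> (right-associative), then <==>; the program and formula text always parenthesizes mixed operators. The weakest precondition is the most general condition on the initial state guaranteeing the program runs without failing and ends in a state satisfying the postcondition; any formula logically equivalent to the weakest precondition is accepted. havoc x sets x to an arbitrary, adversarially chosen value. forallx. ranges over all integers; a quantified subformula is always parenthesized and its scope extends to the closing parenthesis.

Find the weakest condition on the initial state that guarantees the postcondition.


Working backward. After the program, the postcondition e + 1 >= p + 3 ==> y == 8 must hold; in canonical form it is e >= p + 2 ==> y == 8.
Then branch requires ((y >= 4 || e <= 7) ==> (forall p_1. (e >= p_1 + 2 ==> y == 8))) && ((!(y >= 4 || e <= 7)) ==> (2*p + 3*y >= 2 ==> y == 8)); else branch requires e >= p + 2 ==> e + val == 17.
Before the if: ((3*p == 3*y - 14 || 2*c + y <= -8) ==> (((y >= 4 || e <= 7) ==> (forall p_1. (e >= p_1 + 2 ==> y == 8))) && ((!(y >= 4 || e <= 7)) ==> (2*p + 3*y >= 2 ==> y == 8)))) && ((!(3*p == 3*y - 14 || 2*c + y <= -8)) ==> (e >= p + 2 ==> e + val == 17))
Before skip: ((3*p == 3*y - 14 || 2*c + y <= -8) ==> (((y >= 4 || e <= 7) ==> (forall p_1. (e >= p_1 + 2 ==> y == 8))) && ((!(y >= 4 || e <= 7)) ==> (2*p + 3*y >= 2 ==> y == 8)))) && ((!(3*p == 3*y - 14 || 2*c + y <= -8)) ==> (e >= p + 2 ==> e + val == 17))
Answer: WP = ((3*p == 3*y - 14 || 2*c + y <= -8) ==> (((y >= 4 || e <= 7) ==> (forall p_1. (e >= p_1 + 2 ==> y == 8))) && ((!(y >= 4 || e <= 7)) ==> (2*p + 3*y >= 2 ==> y == 8)))) && ((!(3*p == 3*y - 14 || 2*c + y <= -8)) ==> (e >= p + 2 ==> e + val == 17))


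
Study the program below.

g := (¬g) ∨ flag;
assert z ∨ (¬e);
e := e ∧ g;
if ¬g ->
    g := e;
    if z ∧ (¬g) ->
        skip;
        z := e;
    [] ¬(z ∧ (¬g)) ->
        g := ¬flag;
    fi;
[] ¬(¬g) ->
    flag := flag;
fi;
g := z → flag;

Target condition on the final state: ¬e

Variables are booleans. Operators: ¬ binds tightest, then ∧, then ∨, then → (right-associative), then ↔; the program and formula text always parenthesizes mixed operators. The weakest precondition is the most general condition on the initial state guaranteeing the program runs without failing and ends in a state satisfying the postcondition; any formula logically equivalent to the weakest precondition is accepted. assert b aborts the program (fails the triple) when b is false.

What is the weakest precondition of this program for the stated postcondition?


Working backward. After the program, ¬e must hold.
Before g := z → flag: ¬e
Then branch requires ((z ∧ (¬e)) → (¬e)) ∧ ((¬(z ∧ (¬e))) → (¬e)); else branch requires ¬e.
Before the if: ((¬g) → (((z ∧ (¬e)) → (¬e)) ∧ ((¬(z ∧ (¬e))) → (¬e)))) ∧ (g → (¬e))
Before e := e ∧ g: ((¬g) → (((z ∧ (¬(e ∧ g))) → (¬(e ∧ g))) ∧ ((¬(z ∧ (¬(e ∧ g)))) → (¬(e ∧ g))))) ∧ (g → (¬(e ∧ g)))
Before assert z ∨ (¬e): (z ∨ (¬e)) ∧ ((¬g) → (((z ∧ (¬(e ∧ g))) → (¬(e ∧ g))) ∧ ((¬(z ∧ (¬(e ∧ g)))) → (¬(e ∧ g))))) ∧ (g → (¬(e ∧ g)))
Before g := (¬g) ∨ flag: (z ∨ (¬e)) ∧ ((¬((¬g) ∨ flag)) → (((z ∧ (¬(e ∧ ((¬g) ∨ flag)))) → (¬(e ∧ ((¬g) ∨ flag)))) ∧ ((¬(z ∧ (¬(e ∧ ((¬g) ∨ flag))))) → (¬(e ∧ ((¬g) ∨ flag)))))) ∧ (((¬g) ∨ flag) → (¬(e ∧ ((¬g) ∨ flag))))
Answer: WP = (z ∨ (¬e)) ∧ ((¬((¬g) ∨ flag)) → (((z ∧ (¬(e ∧ ((¬g) ∨ flag)))) → (¬(e ∧ ((¬g) ∨ flag)))) ∧ ((¬(z ∧ (¬(e ∧ ((¬g) ∨ flag))))) → (¬(e ∧ ((¬g) ∨ flag)))))) ∧ (((¬g) ∨ flag) → (¬(e ∧ ((¬g) ∨ flag))))


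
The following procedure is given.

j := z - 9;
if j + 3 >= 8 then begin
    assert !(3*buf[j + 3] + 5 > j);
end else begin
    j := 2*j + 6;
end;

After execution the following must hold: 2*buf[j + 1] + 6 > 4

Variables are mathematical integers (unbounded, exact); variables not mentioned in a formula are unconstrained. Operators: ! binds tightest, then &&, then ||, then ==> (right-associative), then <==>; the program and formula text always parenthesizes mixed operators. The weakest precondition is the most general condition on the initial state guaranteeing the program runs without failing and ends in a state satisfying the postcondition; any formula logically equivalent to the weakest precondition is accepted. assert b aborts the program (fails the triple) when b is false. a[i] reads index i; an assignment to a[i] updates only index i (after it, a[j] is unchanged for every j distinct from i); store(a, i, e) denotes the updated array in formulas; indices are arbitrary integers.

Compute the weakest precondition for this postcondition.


Working backward. After the program, the postcondition 2*buf[j + 1] + 6 > 4 must hold; in canonical form it is 2*buf[j + 1] > -2.
Then branch requires (!(3*buf[j + 3] > j - 5)) && 2*buf[j + 1] > -2; else branch requires 2*buf[2*j + 7] > -2.
Before the if: (j >= 5 ==> ((!(3*buf[j + 3] > j - 5)) && 2*buf[j + 1] > -2)) && ((!(j >= 5)) ==> 2*buf[2*j + 7] > -2)
Before j := z - 9: (z >= 14 ==> ((!(3*buf[z - 6] > z - 14)) && 2*buf[z - 8] > -2)) && ((!(z >= 14)) ==> 2*buf[2*z - 11] > -2)
Answer: WP = (z >= 14 ==> ((!(3*buf[z - 6] > z - 14)) && 2*buf[z - 8] > -2)) && ((!(z >= 14)) ==> 2*buf[2*z - 11] > -2)


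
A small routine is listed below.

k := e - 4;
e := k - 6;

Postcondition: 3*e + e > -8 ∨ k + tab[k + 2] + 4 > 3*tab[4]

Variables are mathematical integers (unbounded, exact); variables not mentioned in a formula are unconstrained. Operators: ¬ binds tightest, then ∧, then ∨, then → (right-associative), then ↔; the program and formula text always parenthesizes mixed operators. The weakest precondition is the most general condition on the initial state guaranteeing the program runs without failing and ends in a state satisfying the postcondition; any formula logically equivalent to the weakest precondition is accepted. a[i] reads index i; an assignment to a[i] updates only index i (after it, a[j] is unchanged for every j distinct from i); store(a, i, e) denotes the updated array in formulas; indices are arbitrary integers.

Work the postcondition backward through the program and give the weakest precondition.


Working backward. After the program, the postcondition 3*e + e > -8 ∨ k + tab[k + 2] + 4 > 3*tab[4] must hold; in canonical form it is 4*e > -8 ∨ tab[k + 2] + k > 3*tab[4] - 4.
Before e := k - 6: 4*k > 16 ∨ tab[k + 2] + k > 3*tab[4] - 4
Before k := e - 4: 4*e > 32 ∨ tab[e - 2] + e > 3*tab[4]
Answer: WP = 4*e > 32 ∨ tab[e - 2] + e > 3*tab[4]


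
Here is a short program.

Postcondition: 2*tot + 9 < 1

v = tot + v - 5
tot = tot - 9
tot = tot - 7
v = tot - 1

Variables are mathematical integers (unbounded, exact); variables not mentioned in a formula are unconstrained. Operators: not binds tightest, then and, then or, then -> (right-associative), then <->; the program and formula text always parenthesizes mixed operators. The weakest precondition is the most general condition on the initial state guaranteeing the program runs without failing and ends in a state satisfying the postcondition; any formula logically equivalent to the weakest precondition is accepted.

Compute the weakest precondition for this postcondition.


Working backward. After the program, the postcondition 2*tot + 9 < 1 must hold; in canonical form it is 2*tot < -8.
Before v := tot - 1: 2*tot < -8
Before tot := tot - 7: 2*tot < 6
Before tot := tot - 9: 2*tot < 24
Before v := tot + v - 5: 2*tot < 24
Answer: WP = 2*tot < 24


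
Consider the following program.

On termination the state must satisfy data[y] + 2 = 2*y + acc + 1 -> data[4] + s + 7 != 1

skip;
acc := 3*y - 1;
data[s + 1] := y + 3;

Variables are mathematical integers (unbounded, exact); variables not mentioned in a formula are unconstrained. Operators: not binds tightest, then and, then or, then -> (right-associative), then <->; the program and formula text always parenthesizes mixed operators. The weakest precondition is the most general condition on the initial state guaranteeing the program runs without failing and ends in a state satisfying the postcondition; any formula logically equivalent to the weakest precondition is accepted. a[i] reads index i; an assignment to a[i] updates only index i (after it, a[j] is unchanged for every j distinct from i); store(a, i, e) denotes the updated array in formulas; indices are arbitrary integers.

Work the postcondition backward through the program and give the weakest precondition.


Working backward. After the program, the postcondition data[y] + 2 = 2*y + acc + 1 -> data[4] + s + 7 != 1 must hold; in canonical form it is data[y] = acc + 2*y - 1 -> data[4] + s != -6.
Before data[s + 1] := y + 3: store(data, s + 1, y + 3)[y] = acc + 2*y - 1 -> store(data, s + 1, y + 3)[4] + s != -6
Before acc := 3*y - 1: store(data, s + 1, y + 3)[y] = 5*y - 2 -> store(data, s + 1, y + 3)[4] + s != -6
Before skip: store(data, s + 1, y + 3)[y] = 5*y - 2 -> store(data, s + 1, y + 3)[4] + s != -6
Answer: WP = store(data, s + 1, y + 3)[y] = 5*y - 2 -> store(data, s + 1, y + 3)[4] + s != -6


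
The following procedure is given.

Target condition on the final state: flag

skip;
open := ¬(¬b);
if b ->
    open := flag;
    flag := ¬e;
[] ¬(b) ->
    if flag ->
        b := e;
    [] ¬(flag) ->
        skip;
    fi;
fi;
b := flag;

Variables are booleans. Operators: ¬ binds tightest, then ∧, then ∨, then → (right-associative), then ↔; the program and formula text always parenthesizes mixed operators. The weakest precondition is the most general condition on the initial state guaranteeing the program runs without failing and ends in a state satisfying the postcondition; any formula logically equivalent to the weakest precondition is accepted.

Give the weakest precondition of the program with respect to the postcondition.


Working backward. After the program, flag must hold.
Before b := flag: flag
Then branch requires ¬e; else branch requires (¬flag) → flag.
Before the if: (b → (¬e)) ∧ ((¬b) → ((¬flag) → flag))
Before open := ¬(¬b): (b → (¬e)) ∧ ((¬b) → ((¬flag) → flag))
Before skip: (b → (¬e)) ∧ ((¬b) → ((¬flag) → flag))
Answer: WP = (b → (¬e)) ∧ ((¬b) → ((¬flag) → flag))


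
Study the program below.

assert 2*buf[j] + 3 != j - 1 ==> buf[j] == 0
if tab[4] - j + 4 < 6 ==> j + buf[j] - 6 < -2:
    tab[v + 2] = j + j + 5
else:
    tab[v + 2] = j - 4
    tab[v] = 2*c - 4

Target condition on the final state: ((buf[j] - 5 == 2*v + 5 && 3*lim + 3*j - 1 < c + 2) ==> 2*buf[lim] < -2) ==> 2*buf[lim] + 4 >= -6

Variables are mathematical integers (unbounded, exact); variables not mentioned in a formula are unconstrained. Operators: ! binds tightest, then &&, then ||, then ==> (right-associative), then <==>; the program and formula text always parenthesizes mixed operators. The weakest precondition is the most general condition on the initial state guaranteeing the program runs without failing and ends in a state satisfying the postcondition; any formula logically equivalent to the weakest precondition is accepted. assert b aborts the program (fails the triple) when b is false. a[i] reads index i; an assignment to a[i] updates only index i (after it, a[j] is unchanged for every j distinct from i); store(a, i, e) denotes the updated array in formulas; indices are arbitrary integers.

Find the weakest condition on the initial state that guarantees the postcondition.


Working backward. After the program, the postcondition ((buf[j] - 5 == 2*v + 5 && 3*lim + 3*j - 1 < c + 2) ==> 2*buf[lim] < -2) ==> 2*buf[lim] + 4 >= -6 must hold; in canonical form it is ((buf[j] == 2*v + 10 && 3*j + 3*lim < c + 3) ==> 2*buf[lim] < -2) ==> 2*buf[lim] >= -10.
Then branch requires ((buf[j] == 2*v + 10 && 3*j + 3*lim < c + 3) ==> 2*buf[lim] < -2) ==> 2*buf[lim] >= -10; else branch requires ((buf[j] == 2*v + 10 && 3*j + 3*lim < c + 3) ==> 2*buf[lim] < -2) ==> 2*buf[lim] >= -10.
Before the if: ((tab[4] < j + 2 ==> buf[j] + j < 4) ==> (((buf[j] == 2*v + 10 && 3*j + 3*lim < c + 3) ==> 2*buf[lim] < -2) ==> 2*buf[lim] >= -10)) && ((!(tab[4] < j + 2 ==> buf[j] + j < 4)) ==> (((buf[j] == 2*v + 10 && 3*j + 3*lim < c + 3) ==> 2*buf[lim] < -2) ==> 2*buf[lim] >= -10))
Before assert 2*buf[j] + 3 != j - 1 ==> buf[j] == 0: (2*buf[j] != j - 4 ==> buf[j] == 0) && ((tab[4] < j + 2 ==> buf[j] + j < 4) ==> (((buf[j] == 2*v + 10 && 3*j + 3*lim < c + 3) ==> 2*buf[lim] < -2) ==> 2*buf[lim] >= -10)) && ((!(tab[4] < j + 2 ==> buf[j] + j < 4)) ==> (((buf[j] == 2*v + 10 && 3*j + 3*lim < c + 3) ==> 2*buf[lim] < -2) ==> 2*buf[lim] >= -10))
Answer: WP = (2*buf[j] != j - 4 ==> buf[j] == 0) && ((tab[4] < j + 2 ==> buf[j] + j < 4) ==> (((buf[j] == 2*v + 10 && 3*j + 3*lim < c + 3) ==> 2*buf[lim] < -2) ==> 2*buf[lim] >= -10)) && ((!(tab[4] < j + 2 ==> buf[j] + j < 4)) ==> (((buf[j] == 2*v + 10 && 3*j + 3*lim < c + 3) ==> 2*buf[lim] < -2) ==> 2*buf[lim] >= -10))


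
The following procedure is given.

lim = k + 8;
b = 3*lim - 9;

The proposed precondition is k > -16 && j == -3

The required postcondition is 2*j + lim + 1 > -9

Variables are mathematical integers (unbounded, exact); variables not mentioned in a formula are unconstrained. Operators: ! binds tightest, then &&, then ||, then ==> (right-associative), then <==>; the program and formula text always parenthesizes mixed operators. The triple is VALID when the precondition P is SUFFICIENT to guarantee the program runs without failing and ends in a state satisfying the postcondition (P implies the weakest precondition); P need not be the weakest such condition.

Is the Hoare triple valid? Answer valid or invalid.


Working backward. After the program, the postcondition 2*j + lim + 1 > -9 must hold; in canonical form it is 2*j + lim > -10.
Before b := 3*lim - 9: 2*j + lim > -10
Before lim := k + 8: 2*j + k > -18
The weakest precondition is 2*j + k > -18.
Check whether k > -16 && j == -3 implies it.
Countermodel: at the initial state j = -3, k = -15, the precondition holds but the weakest precondition fails.
Answer: invalid


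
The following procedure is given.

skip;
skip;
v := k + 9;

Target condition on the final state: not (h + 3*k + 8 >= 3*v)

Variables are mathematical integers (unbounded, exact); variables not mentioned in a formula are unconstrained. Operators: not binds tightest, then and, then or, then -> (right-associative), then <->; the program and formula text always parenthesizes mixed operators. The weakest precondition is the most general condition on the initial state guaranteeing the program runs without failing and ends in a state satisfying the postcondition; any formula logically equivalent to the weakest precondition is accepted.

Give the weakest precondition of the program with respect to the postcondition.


Working backward. After the program, the postcondition not (h + 3*k + 8 >= 3*v) must hold; in canonical form it is not (h + 3*k >= 3*v - 8).
Before v := k + 9: not (h >= 19)
Before skip: not (h >= 19)
Before skip: not (h >= 19)
Answer: WP = not (h >= 19)


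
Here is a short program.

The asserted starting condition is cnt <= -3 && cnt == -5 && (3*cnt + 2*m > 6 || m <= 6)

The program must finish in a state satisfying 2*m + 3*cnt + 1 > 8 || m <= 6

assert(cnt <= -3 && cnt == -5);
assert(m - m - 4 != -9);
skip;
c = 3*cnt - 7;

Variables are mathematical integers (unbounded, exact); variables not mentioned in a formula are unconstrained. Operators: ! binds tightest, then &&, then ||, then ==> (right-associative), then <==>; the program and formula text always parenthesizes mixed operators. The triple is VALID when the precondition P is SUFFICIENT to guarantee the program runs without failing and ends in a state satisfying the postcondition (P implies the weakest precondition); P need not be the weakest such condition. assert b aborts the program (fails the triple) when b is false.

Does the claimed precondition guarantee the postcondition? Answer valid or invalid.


Working backward. After the program, the postcondition 2*m + 3*cnt + 1 > 8 || m <= 6 must hold; in canonical form it is 3*cnt + 2*m > 7 || m <= 6.
Before c := 3*cnt - 7: 3*cnt + 2*m > 7 || m <= 6
Before skip: 3*cnt + 2*m > 7 || m <= 6
Before assert m - m - 4 != -9: 3*cnt + 2*m > 7 || m <= 6
Before assert cnt <= -3 && cnt == -5: cnt <= -3 && cnt == -5 && (3*cnt + 2*m > 7 || m <= 6)
The weakest precondition is cnt <= -3 && cnt == -5 && (3*cnt + 2*m > 7 || m <= 6).
Check whether cnt <= -3 && cnt == -5 && (3*cnt + 2*m > 6 || m <= 6) implies it.
Countermodel: at the initial state cnt = -5, m = 11, the precondition holds but the weakest precondition fails.
Answer: invalid


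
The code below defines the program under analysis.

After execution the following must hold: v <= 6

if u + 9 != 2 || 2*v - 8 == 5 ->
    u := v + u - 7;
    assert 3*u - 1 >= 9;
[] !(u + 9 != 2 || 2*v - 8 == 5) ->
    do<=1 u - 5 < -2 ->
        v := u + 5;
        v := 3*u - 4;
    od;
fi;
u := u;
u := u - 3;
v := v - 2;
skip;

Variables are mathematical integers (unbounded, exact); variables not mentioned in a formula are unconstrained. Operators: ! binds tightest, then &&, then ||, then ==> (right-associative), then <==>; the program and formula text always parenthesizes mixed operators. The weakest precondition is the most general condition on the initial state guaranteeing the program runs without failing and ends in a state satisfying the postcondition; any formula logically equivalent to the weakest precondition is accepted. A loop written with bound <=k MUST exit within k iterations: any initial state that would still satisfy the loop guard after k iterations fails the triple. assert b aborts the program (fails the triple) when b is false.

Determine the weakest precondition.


Working backward. After the program, v <= 6 must hold.
Before skip: v <= 6
Before v := v - 2: v <= 8
Before u := u - 3: v <= 8
Before u := u: v <= 8
Then branch requires 3*u + 3*v >= 31 && v <= 8; else branch requires (u < 3 ==> ((!(u < 3)) && 3*u <= 12)) && ((!(u < 3)) ==> v <= 8).
Before the if: ((u != -7 || 2*v == 13) ==> (3*u + 3*v >= 31 && v <= 8)) && ((!(u != -7 || 2*v == 13)) ==> ((u < 3 ==> ((!(u < 3)) && 3*u <= 12)) && ((!(u < 3)) ==> v <= 8)))
Answer: WP = ((u != -7 || 2*v == 13) ==> (3*u + 3*v >= 31 && v <= 8)) && ((!(u != -7 || 2*v == 13)) ==> ((u < 3 ==> ((!(u < 3)) && 3*u <= 12)) && ((!(u < 3)) ==> v <= 8)))


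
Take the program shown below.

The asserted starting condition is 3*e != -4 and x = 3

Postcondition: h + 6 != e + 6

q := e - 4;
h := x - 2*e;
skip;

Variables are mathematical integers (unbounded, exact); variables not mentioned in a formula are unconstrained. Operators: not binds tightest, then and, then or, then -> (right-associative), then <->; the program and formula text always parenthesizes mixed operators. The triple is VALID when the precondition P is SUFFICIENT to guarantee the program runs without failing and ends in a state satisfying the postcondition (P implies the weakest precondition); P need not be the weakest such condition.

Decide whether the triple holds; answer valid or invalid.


Working backward. After the program, the postcondition h + 6 != e + 6 must hold; in canonical form it is h != e.
Before skip: h != e
Before h := x - 2*e: x != 3*e
Before q := e - 4: x != 3*e
The weakest precondition is x != 3*e.
Check whether 3*e != -4 and x = 3 implies it.
Countermodel: at the initial state e = 1, x = 3, the precondition holds but the weakest precondition fails.
Answer: invalid


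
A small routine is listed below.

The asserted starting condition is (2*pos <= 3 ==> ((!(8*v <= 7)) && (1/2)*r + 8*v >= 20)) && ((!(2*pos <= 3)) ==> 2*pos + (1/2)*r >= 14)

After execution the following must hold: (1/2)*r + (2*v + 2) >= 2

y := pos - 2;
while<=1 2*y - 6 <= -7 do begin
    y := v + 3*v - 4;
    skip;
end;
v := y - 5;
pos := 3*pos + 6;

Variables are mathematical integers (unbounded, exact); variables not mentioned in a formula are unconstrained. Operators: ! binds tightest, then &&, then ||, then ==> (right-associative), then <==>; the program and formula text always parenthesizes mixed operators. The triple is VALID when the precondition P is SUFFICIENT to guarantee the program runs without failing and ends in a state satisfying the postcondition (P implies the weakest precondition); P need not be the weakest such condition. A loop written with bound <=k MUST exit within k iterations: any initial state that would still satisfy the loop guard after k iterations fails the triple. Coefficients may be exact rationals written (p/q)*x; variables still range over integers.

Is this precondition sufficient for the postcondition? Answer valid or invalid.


Working backward. After the program, the postcondition (1/2)*r + (2*v + 2) >= 2 must hold; in canonical form it is (1/2)*r + 2*v >= 0.
Before pos := 3*pos + 6: (1/2)*r + 2*v >= 0
Before v := y - 5: (1/2)*r + 2*y >= 10
Before the loop (bound <=1), unroll the exhaustion recursion (WP_0 = exit-now case; WP_j = one more guarded iteration, up to j = 1):
  WP_0: (!(2*y <= -1)) && (1/2)*r + 2*y >= 10
  WP_1: (2*y <= -1 ==> ((!(8*v <= 7)) && (1/2)*r + 8*v >= 18)) && ((!(2*y <= -1)) ==> (1/2)*r + 2*y >= 10)
So before the loop: (2*y <= -1 ==> ((!(8*v <= 7)) && (1/2)*r + 8*v >= 18)) && ((!(2*y <= -1)) ==> (1/2)*r + 2*y >= 10)
Before y := pos - 2: (2*pos <= 3 ==> ((!(8*v <= 7)) && (1/2)*r + 8*v >= 18)) && ((!(2*pos <= 3)) ==> 2*pos + (1/2)*r >= 14)
The weakest precondition is (2*pos <= 3 ==> ((!(8*v <= 7)) && (1/2)*r + 8*v >= 18)) && ((!(2*pos <= 3)) ==> 2*pos + (1/2)*r >= 14).
Check whether (2*pos <= 3 ==> ((!(8*v <= 7)) && (1/2)*r + 8*v >= 20)) && ((!(2*pos <= 3)) ==> 2*pos + (1/2)*r >= 14) implies it.
Every state satisfying the precondition satisfies the weakest precondition: the implication holds.
Answer: valid


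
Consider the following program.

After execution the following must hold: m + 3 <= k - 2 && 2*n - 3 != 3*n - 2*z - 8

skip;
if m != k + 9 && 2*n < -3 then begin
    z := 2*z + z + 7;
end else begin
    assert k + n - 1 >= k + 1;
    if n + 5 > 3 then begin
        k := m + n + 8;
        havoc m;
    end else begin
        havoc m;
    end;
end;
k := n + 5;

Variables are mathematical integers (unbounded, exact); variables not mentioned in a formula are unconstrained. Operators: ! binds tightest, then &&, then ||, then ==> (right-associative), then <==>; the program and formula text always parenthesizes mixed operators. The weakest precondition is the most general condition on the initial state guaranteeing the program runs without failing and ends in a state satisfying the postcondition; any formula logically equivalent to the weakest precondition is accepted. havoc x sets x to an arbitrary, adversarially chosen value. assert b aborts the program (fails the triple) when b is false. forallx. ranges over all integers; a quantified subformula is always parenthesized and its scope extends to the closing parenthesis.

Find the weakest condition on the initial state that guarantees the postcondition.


Working backward. After the program, the postcondition m + 3 <= k - 2 && 2*n - 3 != 3*n - 2*z - 8 must hold; in canonical form it is m <= k - 5 && 2*z != n - 5.
Before k := n + 5: m <= n && 2*z != n - 5
Then branch requires m <= n && 6*z != n - 19; else branch requires n >= 2 && (n > -2 ==> (forall m_1. (m_1 <= n && 2*z != n - 5))) && ((!(n > -2)) ==> (forall m_1. (m_1 <= n && 2*z != n - 5))).
Before the if: ((m != k + 9 && 2*n < -3) ==> (m <= n && 6*z != n - 19)) && ((!(m != k + 9 && 2*n < -3)) ==> (n >= 2 && (n > -2 ==> (forall m_1. (m_1 <= n && 2*z != n - 5))) && ((!(n > -2)) ==> (forall m_1. (m_1 <= n && 2*z != n - 5)))))
Before skip: ((m != k + 9 && 2*n < -3) ==> (m <= n && 6*z != n - 19)) && ((!(m != k + 9 && 2*n < -3)) ==> (n >= 2 && (n > -2 ==> (forall m_1. (m_1 <= n && 2*z != n - 5))) && ((!(n > -2)) ==> (forall m_1. (m_1 <= n && 2*z != n - 5)))))
Answer: WP = ((m != k + 9 && 2*n < -3) ==> (m <= n && 6*z != n - 19)) && ((!(m != k + 9 && 2*n < -3)) ==> (n >= 2 && (n > -2 ==> (forall m_1. (m_1 <= n && 2*z != n - 5))) && ((!(n > -2)) ==> (forall m_1. (m_1 <= n && 2*z != n - 5)))))


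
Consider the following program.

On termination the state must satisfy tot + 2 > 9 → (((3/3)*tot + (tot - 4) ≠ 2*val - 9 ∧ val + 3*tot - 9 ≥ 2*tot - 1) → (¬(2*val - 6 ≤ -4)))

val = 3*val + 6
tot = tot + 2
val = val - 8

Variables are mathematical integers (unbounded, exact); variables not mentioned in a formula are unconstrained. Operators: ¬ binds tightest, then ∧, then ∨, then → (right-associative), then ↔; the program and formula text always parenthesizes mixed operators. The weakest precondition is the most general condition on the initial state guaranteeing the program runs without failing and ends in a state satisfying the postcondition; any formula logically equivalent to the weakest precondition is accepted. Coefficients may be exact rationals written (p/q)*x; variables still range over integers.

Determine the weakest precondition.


Working backward. After the program, the postcondition tot + 2 > 9 → (((3/3)*tot + (tot - 4) ≠ 2*val - 9 ∧ val + 3*tot - 9 ≥ 2*tot - 1) → (¬(2*val - 6 ≤ -4))) must hold; in canonical form it is tot > 7 → ((2*tot ≠ 2*val - 5 ∧ tot + val ≥ 8) → (¬(2*val ≤ 2))).
Before val := val - 8: tot > 7 → ((2*tot ≠ 2*val - 21 ∧ tot + val ≥ 16) → (¬(2*val ≤ 18)))
Before tot := tot + 2: tot > 5 → ((2*tot ≠ 2*val - 25 ∧ tot + val ≥ 14) → (¬(2*val ≤ 18)))
Before val := 3*val + 6: tot > 5 → ((2*tot ≠ 6*val - 13 ∧ tot + 3*val ≥ 8) → (¬(6*val ≤ 6)))
Answer: WP = tot > 5 → ((2*tot ≠ 6*val - 13 ∧ tot + 3*val ≥ 8) → (¬(6*val ≤ 6)))


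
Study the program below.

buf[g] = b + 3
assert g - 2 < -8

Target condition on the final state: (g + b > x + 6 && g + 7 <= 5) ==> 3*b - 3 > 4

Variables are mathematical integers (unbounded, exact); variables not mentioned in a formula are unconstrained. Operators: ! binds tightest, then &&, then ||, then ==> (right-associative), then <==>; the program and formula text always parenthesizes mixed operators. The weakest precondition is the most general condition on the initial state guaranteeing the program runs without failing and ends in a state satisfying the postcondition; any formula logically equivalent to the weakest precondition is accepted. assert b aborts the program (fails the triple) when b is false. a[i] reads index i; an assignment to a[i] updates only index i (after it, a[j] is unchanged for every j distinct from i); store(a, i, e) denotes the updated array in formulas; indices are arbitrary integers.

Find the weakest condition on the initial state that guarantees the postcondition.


Working backward. After the program, the postcondition (g + b > x + 6 && g + 7 <= 5) ==> 3*b - 3 > 4 must hold; in canonical form it is (b + g > x + 6 && g <= -2) ==> 3*b > 7.
Before assert g - 2 < -8: g < -6 && ((b + g > x + 6 && g <= -2) ==> 3*b > 7)
Before buf[g] := b + 3: g < -6 && ((b + g > x + 6 && g <= -2) ==> 3*b > 7)
Answer: WP = g < -6 && ((b + g > x + 6 && g <= -2) ==> 3*b > 7)


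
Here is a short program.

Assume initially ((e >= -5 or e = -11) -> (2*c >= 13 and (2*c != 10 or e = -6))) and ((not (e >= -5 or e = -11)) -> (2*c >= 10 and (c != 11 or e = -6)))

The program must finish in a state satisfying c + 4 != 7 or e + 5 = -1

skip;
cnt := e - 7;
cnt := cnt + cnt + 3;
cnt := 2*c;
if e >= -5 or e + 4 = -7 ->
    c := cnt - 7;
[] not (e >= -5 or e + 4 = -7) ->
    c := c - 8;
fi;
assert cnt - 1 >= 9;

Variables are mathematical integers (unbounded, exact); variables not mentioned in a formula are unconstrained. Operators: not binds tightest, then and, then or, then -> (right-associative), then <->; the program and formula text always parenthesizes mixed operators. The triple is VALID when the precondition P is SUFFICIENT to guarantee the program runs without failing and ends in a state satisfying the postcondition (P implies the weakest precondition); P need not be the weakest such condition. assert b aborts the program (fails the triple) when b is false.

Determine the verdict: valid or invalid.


Working backward. After the program, the postcondition c + 4 != 7 or e + 5 = -1 must hold; in canonical form it is c != 3 or e = -6.
Before assert cnt - 1 >= 9: cnt >= 10 and (c != 3 or e = -6)
Then branch requires cnt >= 10 and (cnt != 10 or e = -6); else branch requires cnt >= 10 and (c != 11 or e = -6).
Before the if: ((e >= -5 or e = -11) -> (cnt >= 10 and (cnt != 10 or e = -6))) and ((not (e >= -5 or e = -11)) -> (cnt >= 10 and (c != 11 or e = -6)))
Before cnt := 2*c: ((e >= -5 or e = -11) -> (2*c >= 10 and (2*c != 10 or e = -6))) and ((not (e >= -5 or e = -11)) -> (2*c >= 10 and (c != 11 or e = -6)))
Before cnt := cnt + cnt + 3: ((e >= -5 or e = -11) -> (2*c >= 10 and (2*c != 10 or e = -6))) and ((not (e >= -5 or e = -11)) -> (2*c >= 10 and (c != 11 or e = -6)))
Before cnt := e - 7: ((e >= -5 or e = -11) -> (2*c >= 10 and (2*c != 10 or e = -6))) and ((not (e >= -5 or e = -11)) -> (2*c >= 10 and (c != 11 or e = -6)))
Before skip: ((e >= -5 or e = -11) -> (2*c >= 10 and (2*c != 10 or e = -6))) and ((not (e >= -5 or e = -11)) -> (2*c >= 10 and (c != 11 or e = -6)))
The weakest precondition is ((e >= -5 or e = -11) -> (2*c >= 10 and (2*c != 10 or e = -6))) and ((not (e >= -5 or e = -11)) -> (2*c >= 10 and (c != 11 or e = -6))).
Check whether ((e >= -5 or e = -11) -> (2*c >= 13 and (2*c != 10 or e = -6))) and ((not (e >= -5 or e = -11)) -> (2*c >= 10 and (c != 11 or e = -6))) implies it.
Every state satisfying the precondition satisfies the weakest precondition: the implication holds.
Answer: valid
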